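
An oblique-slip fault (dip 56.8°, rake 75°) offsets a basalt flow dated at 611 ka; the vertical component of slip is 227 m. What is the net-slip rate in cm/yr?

0.0460 cm/yr

dip-slip = throw / sin(dip) = 227 / sin(56.8°) = 271.3 m
net slip = dip-slip / sin(rake) = 271.3 / sin(75°) = 280.9 m
rate = 280.9 m / 611 ka = 0.000460 m/yr = 0.0460 cm/yr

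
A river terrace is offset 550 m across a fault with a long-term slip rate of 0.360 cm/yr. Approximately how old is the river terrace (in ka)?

153 ka

age = offset / rate = 550 m / (0.360 cm/yr) = 153000 yr = 153 ka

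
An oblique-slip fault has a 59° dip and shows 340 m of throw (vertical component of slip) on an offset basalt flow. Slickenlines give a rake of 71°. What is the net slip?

420 m

dip-slip = throw / sin(dip) = 340 / sin(59°) = 396.7 m
net slip = dip-slip / sin(rake) = 396.7 / sin(71°) = 420 m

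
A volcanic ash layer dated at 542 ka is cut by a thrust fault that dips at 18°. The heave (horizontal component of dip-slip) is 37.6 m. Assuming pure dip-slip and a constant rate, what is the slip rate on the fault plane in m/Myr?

72.9 m/Myr

dip-slip = heave / cos(dip) = 37.6 m / cos(18°) = 39.53 m
rate = 39.53 m / 542 ka = 0.0000729 m/yr = 72.9 m/Myr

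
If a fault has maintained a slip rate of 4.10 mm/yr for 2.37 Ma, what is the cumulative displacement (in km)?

slip = rate × time = 4.10 mm/yr × 2.37 Ma = 9720 m = 9.72 km

9.72 km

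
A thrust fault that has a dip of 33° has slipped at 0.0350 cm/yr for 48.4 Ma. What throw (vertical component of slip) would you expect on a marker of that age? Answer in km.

9.23 km

dip-slip = rate × time = 0.0350 cm/yr × 48.4 Ma = 16940 m
throw = dip-slip × sin(dip) = 16940 × sin(33°) = 9230 m = 9.23 km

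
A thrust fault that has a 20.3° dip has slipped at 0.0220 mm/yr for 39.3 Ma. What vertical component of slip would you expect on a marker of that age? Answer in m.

300 m

dip-slip = rate × time = 0.0220 mm/yr × 39.3 Ma = 864.6 m
throw = dip-slip × sin(dip) = 864.6 × sin(20.3°) = 300 m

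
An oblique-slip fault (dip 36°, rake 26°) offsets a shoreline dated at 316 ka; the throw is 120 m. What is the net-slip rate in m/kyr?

dip-slip = throw / sin(dip) = 120 / sin(36°) = 204.2 m
net slip = dip-slip / sin(rake) = 204.2 / sin(26°) = 465.7 m
rate = 465.7 m / 316 ka = 0.00147 m/yr = 1.47 m/kyr

1.47 m/kyr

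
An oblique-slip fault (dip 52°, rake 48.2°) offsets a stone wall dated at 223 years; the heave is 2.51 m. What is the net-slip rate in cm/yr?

dip-slip = heave / cos(dip) = 2.51 / cos(52°) = 4.077 m
net slip = dip-slip / sin(rake) = 4.077 / sin(48.2°) = 5.469 m
rate = 5.469 m / 223 years = 0.0245 m/yr = 2.45 cm/yr

2.45 cm/yr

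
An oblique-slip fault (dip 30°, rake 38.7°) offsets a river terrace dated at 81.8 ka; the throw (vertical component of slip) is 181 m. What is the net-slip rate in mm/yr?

7.08 mm/yr

dip-slip = throw / sin(dip) = 181 / sin(30°) = 362 m
net slip = dip-slip / sin(rake) = 362 / sin(38.7°) = 579 m
rate = 579 m / 81.8 ka = 0.00708 m/yr = 7.08 mm/yr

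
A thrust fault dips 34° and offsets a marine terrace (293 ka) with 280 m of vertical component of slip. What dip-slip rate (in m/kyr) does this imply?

dip-slip = throw / sin(dip) = 280 m / sin(34°) = 500.7 m
rate = 500.7 m / 293 ka = 0.00171 m/yr = 1.71 m/kyr

1.71 m/kyr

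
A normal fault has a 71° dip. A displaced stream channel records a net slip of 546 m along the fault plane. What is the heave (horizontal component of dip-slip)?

heave = dip-slip × cos(dip) = 546 m × cos(71°) = 178 m

178 m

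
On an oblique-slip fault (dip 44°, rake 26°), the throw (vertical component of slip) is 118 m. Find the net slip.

dip-slip = throw / sin(dip) = 118 / sin(44°) = 169.9 m
net slip = dip-slip / sin(rake) = 169.9 / sin(26°) = 387 m

387 m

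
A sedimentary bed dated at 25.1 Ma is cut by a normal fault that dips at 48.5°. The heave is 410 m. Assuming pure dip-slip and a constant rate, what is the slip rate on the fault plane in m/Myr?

24.7 m/Myr

dip-slip = heave / cos(dip) = 410 m / cos(48.5°) = 618.8 m
rate = 618.8 m / 25.1 Ma = 0.0000247 m/yr = 24.7 m/Myr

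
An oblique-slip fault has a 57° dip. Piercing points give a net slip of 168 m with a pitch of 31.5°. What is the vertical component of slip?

73.6 m

dip-slip = net slip × sin(rake) = 168 m × sin(31.5°) = 87.78 m
throw = dip-slip × sin(dip) = 87.78 × sin(57°) = 73.6 m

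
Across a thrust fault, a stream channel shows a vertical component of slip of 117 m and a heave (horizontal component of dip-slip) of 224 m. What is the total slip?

253 m

net slip = √(throw² + heave²) = √(117² + 224²) = 253 m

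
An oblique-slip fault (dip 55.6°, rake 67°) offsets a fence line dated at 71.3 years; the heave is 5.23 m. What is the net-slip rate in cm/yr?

14.1 cm/yr

dip-slip = heave / cos(dip) = 5.23 / cos(55.6°) = 9.257 m
net slip = dip-slip / sin(rake) = 9.257 / sin(67°) = 10.06 m
rate = 10.06 m / 71.3 years = 0.141 m/yr = 14.1 cm/yr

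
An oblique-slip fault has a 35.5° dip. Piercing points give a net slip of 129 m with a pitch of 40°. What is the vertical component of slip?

48.2 m

dip-slip = net slip × sin(rake) = 129 m × sin(40°) = 82.92 m
throw = dip-slip × sin(dip) = 82.92 × sin(35.5°) = 48.2 m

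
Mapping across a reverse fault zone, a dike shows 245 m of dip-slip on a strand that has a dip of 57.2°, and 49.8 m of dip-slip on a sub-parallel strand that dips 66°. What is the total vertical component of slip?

throw_A = 245 × sin(57.2°) = 205.9 m
throw_B = 49.8 × sin(66°) = 45.49 m
total = 205.9 + 45.49 = 251 m

251 m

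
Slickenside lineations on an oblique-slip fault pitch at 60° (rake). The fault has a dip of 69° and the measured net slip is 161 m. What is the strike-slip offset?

strike-slip = net slip × cos(rake) = 161 m × cos(60°) = 80.5 m

80.5 m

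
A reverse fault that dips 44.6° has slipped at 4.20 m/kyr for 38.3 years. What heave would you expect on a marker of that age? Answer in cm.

dip-slip = rate × time = 4.20 m/kyr × 38.3 years = 0.1609 m
heave = dip-slip × cos(dip) = 0.1609 × cos(44.6°) = 0.115 m = 11.5 cm

11.5 cm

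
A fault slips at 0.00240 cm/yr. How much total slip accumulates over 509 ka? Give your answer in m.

12.2 m

slip = rate × time = 0.00240 cm/yr × 509 ka = 12.2 m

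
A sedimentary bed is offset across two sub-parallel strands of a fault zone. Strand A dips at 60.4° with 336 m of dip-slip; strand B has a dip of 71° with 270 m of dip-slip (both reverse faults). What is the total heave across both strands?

254 m

heave_A = 336 × cos(60.4°) = 166 m
heave_B = 270 × cos(71°) = 87.90 m
total = 166 + 87.90 = 254 m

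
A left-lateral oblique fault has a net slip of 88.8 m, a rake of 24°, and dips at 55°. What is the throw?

dip-slip = net slip × sin(rake) = 88.8 m × sin(24°) = 36.12 m
throw = dip-slip × sin(dip) = 36.12 × sin(55°) = 29.6 m

29.6 m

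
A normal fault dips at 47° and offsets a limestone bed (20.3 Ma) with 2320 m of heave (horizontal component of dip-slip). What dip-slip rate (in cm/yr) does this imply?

0.0168 cm/yr

dip-slip = heave / cos(dip) = 2320 m / cos(47°) = 3402 m
rate = 3402 m / 20.3 Ma = 0.000168 m/yr = 0.0168 cm/yr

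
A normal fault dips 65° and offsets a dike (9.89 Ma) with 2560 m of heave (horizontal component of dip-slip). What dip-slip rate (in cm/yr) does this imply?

dip-slip = heave / cos(dip) = 2560 m / cos(65°) = 6057 m
rate = 6057 m / 9.89 Ma = 0.000612 m/yr = 0.0612 cm/yr

0.0612 cm/yr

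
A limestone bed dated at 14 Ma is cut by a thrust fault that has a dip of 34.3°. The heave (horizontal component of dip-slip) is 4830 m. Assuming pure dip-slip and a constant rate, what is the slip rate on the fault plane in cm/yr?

0.0418 cm/yr

dip-slip = heave / cos(dip) = 4830 m / cos(34.3°) = 5847 m
rate = 5847 m / 14 Ma = 0.000418 m/yr = 0.0418 cm/yr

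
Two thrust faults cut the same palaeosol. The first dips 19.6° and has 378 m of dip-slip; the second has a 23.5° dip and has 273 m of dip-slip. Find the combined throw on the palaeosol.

236 m

throw_A = 378 × sin(19.6°) = 126.8 m
throw_B = 273 × sin(23.5°) = 108.9 m
total = 126.8 + 108.9 = 236 m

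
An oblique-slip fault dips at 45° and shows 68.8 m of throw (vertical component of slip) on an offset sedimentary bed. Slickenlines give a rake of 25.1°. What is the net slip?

229 m

dip-slip = throw / sin(dip) = 68.8 / sin(45°) = 97.30 m
net slip = dip-slip / sin(rake) = 97.30 / sin(25.1°) = 229 m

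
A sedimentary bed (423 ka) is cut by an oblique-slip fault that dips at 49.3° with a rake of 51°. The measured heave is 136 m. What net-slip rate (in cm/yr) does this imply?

dip-slip = heave / cos(dip) = 136 / cos(49.3°) = 208.6 m
net slip = dip-slip / sin(rake) = 208.6 / sin(51°) = 268.4 m
rate = 268.4 m / 423 ka = 0.000634 m/yr = 0.0634 cm/yr

0.0634 cm/yr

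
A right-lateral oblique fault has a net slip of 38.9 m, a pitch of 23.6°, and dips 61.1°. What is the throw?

dip-slip = net slip × sin(rake) = 38.9 m × sin(23.6°) = 15.57 m
throw = dip-slip × sin(dip) = 15.57 × sin(61.1°) = 13.6 m

13.6 m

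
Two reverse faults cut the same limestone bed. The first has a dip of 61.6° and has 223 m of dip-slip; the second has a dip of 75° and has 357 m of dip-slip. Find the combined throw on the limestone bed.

541 m

throw_A = 223 × sin(61.6°) = 196.2 m
throw_B = 357 × sin(75°) = 344.8 m
total = 196.2 + 344.8 = 541 m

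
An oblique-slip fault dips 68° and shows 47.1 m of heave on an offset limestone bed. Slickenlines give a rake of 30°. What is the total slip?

251 m

dip-slip = heave / cos(dip) = 47.1 / cos(68°) = 125.7 m
net slip = dip-slip / sin(rake) = 125.7 / sin(30°) = 251 m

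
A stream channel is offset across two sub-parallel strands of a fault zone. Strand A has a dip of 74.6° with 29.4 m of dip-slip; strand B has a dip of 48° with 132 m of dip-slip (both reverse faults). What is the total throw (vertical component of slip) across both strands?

126 m

throw_A = 29.4 × sin(74.6°) = 28.34 m
throw_B = 132 × sin(48°) = 98.10 m
total = 28.34 + 98.10 = 126 m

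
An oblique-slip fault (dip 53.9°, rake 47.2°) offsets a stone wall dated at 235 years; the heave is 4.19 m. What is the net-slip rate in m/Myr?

dip-slip = heave / cos(dip) = 4.19 / cos(53.9°) = 7.111 m
net slip = dip-slip / sin(rake) = 7.111 / sin(47.2°) = 9.692 m
rate = 9.692 m / 235 years = 0.0412 m/yr = 41200 m/Myr

41200 m/Myr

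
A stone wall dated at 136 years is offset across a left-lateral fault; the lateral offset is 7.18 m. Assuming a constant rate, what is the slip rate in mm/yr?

52.8 mm/yr

rate = 7.18 m / 136 years = 0.0528 m/yr = 52.8 mm/yr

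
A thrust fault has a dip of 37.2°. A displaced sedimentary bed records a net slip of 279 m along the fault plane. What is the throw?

169 m

throw = dip-slip × sin(dip) = 279 m × sin(37.2°) = 169 m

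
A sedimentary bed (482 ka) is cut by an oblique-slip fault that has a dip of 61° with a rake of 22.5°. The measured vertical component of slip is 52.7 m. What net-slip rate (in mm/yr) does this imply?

0.327 mm/yr

dip-slip = throw / sin(dip) = 52.7 / sin(61°) = 60.25 m
net slip = dip-slip / sin(rake) = 60.25 / sin(22.5°) = 157.5 m
rate = 157.5 m / 482 ka = 0.000327 m/yr = 0.327 mm/yr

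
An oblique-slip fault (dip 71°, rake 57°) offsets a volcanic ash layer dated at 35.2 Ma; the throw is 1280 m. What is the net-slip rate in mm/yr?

0.0459 mm/yr

dip-slip = throw / sin(dip) = 1280 / sin(71°) = 1354 m
net slip = dip-slip / sin(rake) = 1354 / sin(57°) = 1614 m
rate = 1614 m / 35.2 Ma = 0.0000459 m/yr = 0.0459 mm/yr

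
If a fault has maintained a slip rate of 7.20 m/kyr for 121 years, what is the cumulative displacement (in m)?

0.871 m

slip = rate × time = 7.20 m/kyr × 121 years = 0.871 m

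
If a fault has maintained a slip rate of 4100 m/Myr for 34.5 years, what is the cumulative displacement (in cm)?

slip = rate × time = 4100 m/Myr × 34.5 years = 0.141 m = 14.1 cm

14.1 cm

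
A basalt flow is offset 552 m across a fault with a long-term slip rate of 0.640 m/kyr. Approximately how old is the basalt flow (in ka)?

age = offset / rate = 552 m / (0.640 m/kyr) = 862000 yr = 862 ka

862 ka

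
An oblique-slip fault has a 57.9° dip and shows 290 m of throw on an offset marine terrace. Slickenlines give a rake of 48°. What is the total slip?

dip-slip = throw / sin(dip) = 290 / sin(57.9°) = 342.3 m
net slip = dip-slip / sin(rake) = 342.3 / sin(48°) = 461 m

461 m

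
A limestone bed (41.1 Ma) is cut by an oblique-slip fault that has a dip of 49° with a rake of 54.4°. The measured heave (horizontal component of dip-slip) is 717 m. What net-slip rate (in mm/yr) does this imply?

0.0327 mm/yr

dip-slip = heave / cos(dip) = 717 / cos(49°) = 1093 m
net slip = dip-slip / sin(rake) = 1093 / sin(54.4°) = 1344 m
rate = 1344 m / 41.1 Ma = 0.0000327 m/yr = 0.0327 mm/yr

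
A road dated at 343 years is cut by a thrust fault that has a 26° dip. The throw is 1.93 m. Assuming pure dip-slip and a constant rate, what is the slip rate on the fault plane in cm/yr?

1.28 cm/yr

dip-slip = throw / sin(dip) = 1.93 m / sin(26°) = 4.403 m
rate = 4.403 m / 343 years = 0.0128 m/yr = 1.28 cm/yr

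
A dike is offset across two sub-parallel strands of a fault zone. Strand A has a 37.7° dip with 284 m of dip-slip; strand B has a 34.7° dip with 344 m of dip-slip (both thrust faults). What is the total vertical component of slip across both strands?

throw_A = 284 × sin(37.7°) = 173.7 m
throw_B = 344 × sin(34.7°) = 195.8 m
total = 173.7 + 195.8 = 370 m

370 m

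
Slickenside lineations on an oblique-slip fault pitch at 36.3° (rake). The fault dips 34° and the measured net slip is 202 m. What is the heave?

99.1 m

dip-slip = net slip × sin(rake) = 202 m × sin(36.3°) = 119.6 m
heave = dip-slip × cos(dip) = 119.6 × cos(34°) = 99.1 m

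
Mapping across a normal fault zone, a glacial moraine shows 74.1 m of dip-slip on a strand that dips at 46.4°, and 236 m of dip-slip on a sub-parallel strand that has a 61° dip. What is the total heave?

heave_A = 74.1 × cos(46.4°) = 51.10 m
heave_B = 236 × cos(61°) = 114.4 m
total = 51.10 + 114.4 = 166 m

166 m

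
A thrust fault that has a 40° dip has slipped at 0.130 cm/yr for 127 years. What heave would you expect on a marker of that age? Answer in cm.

12.6 cm

dip-slip = rate × time = 0.130 cm/yr × 127 years = 0.1651 m
heave = dip-slip × cos(dip) = 0.1651 × cos(40°) = 0.126 m = 12.6 cm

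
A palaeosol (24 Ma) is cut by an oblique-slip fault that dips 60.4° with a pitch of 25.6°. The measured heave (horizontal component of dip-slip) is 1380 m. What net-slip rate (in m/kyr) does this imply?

dip-slip = heave / cos(dip) = 1380 / cos(60.4°) = 2794 m
net slip = dip-slip / sin(rake) = 2794 / sin(25.6°) = 6466 m
rate = 6466 m / 24 Ma = 0.000269 m/yr = 0.269 m/kyr

0.269 m/kyr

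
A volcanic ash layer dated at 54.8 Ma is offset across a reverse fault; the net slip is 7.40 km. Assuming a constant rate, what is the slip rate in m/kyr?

0.135 m/kyr

rate = 7.40 km / 54.8 Ma = 0.000135 m/yr = 0.135 m/kyr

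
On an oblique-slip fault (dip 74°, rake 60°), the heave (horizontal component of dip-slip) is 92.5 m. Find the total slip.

388 m

dip-slip = heave / cos(dip) = 92.5 / cos(74°) = 335.6 m
net slip = dip-slip / sin(rake) = 335.6 / sin(60°) = 388 m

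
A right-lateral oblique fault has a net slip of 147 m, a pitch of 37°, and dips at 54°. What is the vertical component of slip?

dip-slip = net slip × sin(rake) = 147 m × sin(37°) = 88.47 m
throw = dip-slip × sin(dip) = 88.47 × sin(54°) = 71.6 m

71.6 m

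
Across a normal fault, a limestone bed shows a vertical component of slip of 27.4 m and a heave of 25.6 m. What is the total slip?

net slip = √(throw² + heave²) = √(27.4² + 25.6²) = 37.5 m

37.5 m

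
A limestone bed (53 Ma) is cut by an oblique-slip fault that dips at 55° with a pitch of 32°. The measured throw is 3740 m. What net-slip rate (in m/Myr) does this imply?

163 m/Myr

dip-slip = throw / sin(dip) = 3740 / sin(55°) = 4566 m
net slip = dip-slip / sin(rake) = 4566 / sin(32°) = 8616 m
rate = 8616 m / 53 Ma = 0.000163 m/yr = 163 m/Myr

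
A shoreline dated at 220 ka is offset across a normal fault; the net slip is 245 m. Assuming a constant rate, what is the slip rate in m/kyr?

1.11 m/kyr

rate = 245 m / 220 ka = 0.00111 m/yr = 1.11 m/kyr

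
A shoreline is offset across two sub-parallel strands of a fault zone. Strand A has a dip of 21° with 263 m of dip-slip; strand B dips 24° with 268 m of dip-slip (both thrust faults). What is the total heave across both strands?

490 m

heave_A = 263 × cos(21°) = 245.5 m
heave_B = 268 × cos(24°) = 244.8 m
total = 245.5 + 244.8 = 490 m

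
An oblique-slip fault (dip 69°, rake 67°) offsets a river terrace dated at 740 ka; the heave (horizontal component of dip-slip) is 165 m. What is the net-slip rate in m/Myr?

676 m/Myr

dip-slip = heave / cos(dip) = 165 / cos(69°) = 460.4 m
net slip = dip-slip / sin(rake) = 460.4 / sin(67°) = 500.2 m
rate = 500.2 m / 740 ka = 0.000676 m/yr = 676 m/Myr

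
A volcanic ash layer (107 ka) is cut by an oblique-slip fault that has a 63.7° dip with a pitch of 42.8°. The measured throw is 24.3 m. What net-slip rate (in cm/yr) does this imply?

0.0373 cm/yr

dip-slip = throw / sin(dip) = 24.3 / sin(63.7°) = 27.11 m
net slip = dip-slip / sin(rake) = 27.11 / sin(42.8°) = 39.89 m
rate = 39.89 m / 107 ka = 0.000373 m/yr = 0.0373 cm/yr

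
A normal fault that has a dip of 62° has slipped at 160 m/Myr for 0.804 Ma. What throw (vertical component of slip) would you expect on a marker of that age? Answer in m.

dip-slip = rate × time = 160 m/Myr × 0.804 Ma = 128.6 m
throw = dip-slip × sin(dip) = 128.6 × sin(62°) = 114 m

114 m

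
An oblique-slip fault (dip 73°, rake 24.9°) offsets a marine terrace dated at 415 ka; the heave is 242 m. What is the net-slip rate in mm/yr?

4.74 mm/yr

dip-slip = heave / cos(dip) = 242 / cos(73°) = 827.7 m
net slip = dip-slip / sin(rake) = 827.7 / sin(24.9°) = 1966 m
rate = 1966 m / 415 ka = 0.00474 m/yr = 4.74 mm/yr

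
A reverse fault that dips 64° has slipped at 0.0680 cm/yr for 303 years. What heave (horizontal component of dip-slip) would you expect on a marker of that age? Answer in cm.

dip-slip = rate × time = 0.0680 cm/yr × 303 years = 0.2060 m
heave = dip-slip × cos(dip) = 0.2060 × cos(64°) = 0.0903 m = 9.03 cm

9.03 cm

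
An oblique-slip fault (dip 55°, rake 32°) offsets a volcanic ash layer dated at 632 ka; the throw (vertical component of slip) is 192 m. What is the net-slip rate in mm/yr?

dip-slip = throw / sin(dip) = 192 / sin(55°) = 234.4 m
net slip = dip-slip / sin(rake) = 234.4 / sin(32°) = 442.3 m
rate = 442.3 m / 632 ka = 0.000700 m/yr = 0.700 mm/yr

0.700 mm/yr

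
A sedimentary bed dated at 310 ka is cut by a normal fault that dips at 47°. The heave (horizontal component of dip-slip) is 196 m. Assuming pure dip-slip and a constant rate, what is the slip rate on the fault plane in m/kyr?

0.927 m/kyr

dip-slip = heave / cos(dip) = 196 m / cos(47°) = 287.4 m
rate = 287.4 m / 310 ka = 0.000927 m/yr = 0.927 m/kyr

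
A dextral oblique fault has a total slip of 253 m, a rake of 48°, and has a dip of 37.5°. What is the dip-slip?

dip-slip = net slip × sin(rake) = 253 m × sin(48°) = 188 m

188 m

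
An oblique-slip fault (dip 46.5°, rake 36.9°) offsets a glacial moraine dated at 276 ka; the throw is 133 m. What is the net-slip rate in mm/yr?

dip-slip = throw / sin(dip) = 133 / sin(46.5°) = 183.4 m
net slip = dip-slip / sin(rake) = 183.4 / sin(36.9°) = 305.4 m
rate = 305.4 m / 276 ka = 0.00111 m/yr = 1.11 mm/yr

1.11 mm/yr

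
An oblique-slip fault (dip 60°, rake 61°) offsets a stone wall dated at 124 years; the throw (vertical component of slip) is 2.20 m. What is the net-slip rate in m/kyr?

dip-slip = throw / sin(dip) = 2.20 / sin(60°) = 2.540 m
net slip = dip-slip / sin(rake) = 2.540 / sin(61°) = 2.905 m
rate = 2.905 m / 124 years = 0.0234 m/yr = 23.4 m/kyr

23.4 m/kyr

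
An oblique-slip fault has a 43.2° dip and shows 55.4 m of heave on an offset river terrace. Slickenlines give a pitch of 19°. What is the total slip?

233 m

dip-slip = heave / cos(dip) = 55.4 / cos(43.2°) = 76 m
net slip = dip-slip / sin(rake) = 76 / sin(19°) = 233 m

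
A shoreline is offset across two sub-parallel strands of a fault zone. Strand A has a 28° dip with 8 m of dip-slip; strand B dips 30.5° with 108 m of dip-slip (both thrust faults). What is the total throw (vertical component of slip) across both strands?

throw_A = 8 × sin(28°) = 3.756 m
throw_B = 108 × sin(30.5°) = 54.81 m
total = 3.756 + 54.81 = 58.6 m

58.6 m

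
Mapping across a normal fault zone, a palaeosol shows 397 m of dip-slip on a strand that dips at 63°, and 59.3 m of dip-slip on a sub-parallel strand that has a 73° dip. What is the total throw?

throw_A = 397 × sin(63°) = 353.7 m
throw_B = 59.3 × sin(73°) = 56.71 m
total = 353.7 + 56.71 = 410 m

410 m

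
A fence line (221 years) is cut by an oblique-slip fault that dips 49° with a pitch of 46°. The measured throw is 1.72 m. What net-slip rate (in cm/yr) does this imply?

1.43 cm/yr

dip-slip = throw / sin(dip) = 1.72 / sin(49°) = 2.279 m
net slip = dip-slip / sin(rake) = 2.279 / sin(46°) = 3.168 m
rate = 3.168 m / 221 years = 0.0143 m/yr = 1.43 cm/yr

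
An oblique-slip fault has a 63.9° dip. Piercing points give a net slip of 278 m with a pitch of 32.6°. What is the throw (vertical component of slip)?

dip-slip = net slip × sin(rake) = 278 m × sin(32.6°) = 149.8 m
throw = dip-slip × sin(dip) = 149.8 × sin(63.9°) = 135 m

135 m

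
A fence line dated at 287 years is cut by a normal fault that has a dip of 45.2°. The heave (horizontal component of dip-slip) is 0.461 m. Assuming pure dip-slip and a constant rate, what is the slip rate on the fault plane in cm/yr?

dip-slip = heave / cos(dip) = 0.461 m / cos(45.2°) = 0.6542 m
rate = 0.6542 m / 287 years = 0.00228 m/yr = 0.228 cm/yr

0.228 cm/yr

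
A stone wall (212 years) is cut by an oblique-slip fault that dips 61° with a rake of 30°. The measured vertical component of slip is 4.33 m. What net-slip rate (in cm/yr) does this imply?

4.67 cm/yr

dip-slip = throw / sin(dip) = 4.33 / sin(61°) = 4.951 m
net slip = dip-slip / sin(rake) = 4.951 / sin(30°) = 9.901 m
rate = 9.901 m / 212 years = 0.0467 m/yr = 4.67 cm/yr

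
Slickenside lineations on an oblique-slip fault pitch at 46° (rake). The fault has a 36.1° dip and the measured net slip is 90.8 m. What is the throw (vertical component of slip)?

dip-slip = net slip × sin(rake) = 90.8 m × sin(46°) = 65.32 m
throw = dip-slip × sin(dip) = 65.32 × sin(36.1°) = 38.5 m

38.5 m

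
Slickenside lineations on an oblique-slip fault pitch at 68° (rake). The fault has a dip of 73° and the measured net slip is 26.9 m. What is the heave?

dip-slip = net slip × sin(rake) = 26.9 m × sin(68°) = 24.94 m
heave = dip-slip × cos(dip) = 24.94 × cos(73°) = 7.29 m

7.29 m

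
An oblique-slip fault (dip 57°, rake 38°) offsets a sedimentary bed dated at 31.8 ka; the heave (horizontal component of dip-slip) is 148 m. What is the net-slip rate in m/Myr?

13900 m/Myr

dip-slip = heave / cos(dip) = 148 / cos(57°) = 271.7 m
net slip = dip-slip / sin(rake) = 271.7 / sin(38°) = 441.4 m
rate = 441.4 m / 31.8 ka = 0.0139 m/yr = 13900 m/Myr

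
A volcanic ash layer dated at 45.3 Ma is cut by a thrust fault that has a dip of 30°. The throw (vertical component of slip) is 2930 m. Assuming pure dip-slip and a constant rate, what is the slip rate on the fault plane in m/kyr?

dip-slip = throw / sin(dip) = 2930 m / sin(30°) = 5860 m
rate = 5860 m / 45.3 Ma = 0.000129 m/yr = 0.129 m/kyr

0.129 m/kyr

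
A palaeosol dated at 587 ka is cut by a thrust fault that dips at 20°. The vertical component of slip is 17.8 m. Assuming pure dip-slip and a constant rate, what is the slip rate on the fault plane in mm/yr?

0.0887 mm/yr

dip-slip = throw / sin(dip) = 17.8 m / sin(20°) = 52.04 m
rate = 52.04 m / 587 ka = 0.0000887 m/yr = 0.0887 mm/yr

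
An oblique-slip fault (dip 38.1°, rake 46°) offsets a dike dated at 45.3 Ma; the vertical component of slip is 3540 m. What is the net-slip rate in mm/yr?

dip-slip = throw / sin(dip) = 3540 / sin(38.1°) = 5737 m
net slip = dip-slip / sin(rake) = 5737 / sin(46°) = 7976 m
rate = 7976 m / 45.3 Ma = 0.000176 m/yr = 0.176 mm/yr

0.176 mm/yr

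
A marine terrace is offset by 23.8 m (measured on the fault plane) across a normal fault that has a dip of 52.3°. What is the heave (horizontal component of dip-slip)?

heave = dip-slip × cos(dip) = 23.8 m × cos(52.3°) = 14.6 m

14.6 m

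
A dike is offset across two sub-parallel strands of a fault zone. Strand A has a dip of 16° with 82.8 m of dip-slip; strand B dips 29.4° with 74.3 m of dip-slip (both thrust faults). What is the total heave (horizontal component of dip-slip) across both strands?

heave_A = 82.8 × cos(16°) = 79.59 m
heave_B = 74.3 × cos(29.4°) = 64.73 m
total = 79.59 + 64.73 = 144 m

144 m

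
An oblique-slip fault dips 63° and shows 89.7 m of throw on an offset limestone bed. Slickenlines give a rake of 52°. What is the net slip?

128 m

dip-slip = throw / sin(dip) = 89.7 / sin(63°) = 100.7 m
net slip = dip-slip / sin(rake) = 100.7 / sin(52°) = 128 m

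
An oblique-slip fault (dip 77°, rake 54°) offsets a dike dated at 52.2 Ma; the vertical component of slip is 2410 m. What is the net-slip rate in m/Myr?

58.6 m/Myr

dip-slip = throw / sin(dip) = 2410 / sin(77°) = 2473 m
net slip = dip-slip / sin(rake) = 2473 / sin(54°) = 3057 m
rate = 3057 m / 52.2 Ma = 0.0000586 m/yr = 58.6 m/Myr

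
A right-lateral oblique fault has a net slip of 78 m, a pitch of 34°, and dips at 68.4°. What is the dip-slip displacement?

43.6 m

dip-slip = net slip × sin(rake) = 78 m × sin(34°) = 43.6 m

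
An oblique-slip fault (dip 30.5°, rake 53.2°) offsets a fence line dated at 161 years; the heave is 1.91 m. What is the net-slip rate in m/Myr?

dip-slip = heave / cos(dip) = 1.91 / cos(30.5°) = 2.217 m
net slip = dip-slip / sin(rake) = 2.217 / sin(53.2°) = 2.768 m
rate = 2.768 m / 161 years = 0.0172 m/yr = 17200 m/Myr

17200 m/Myr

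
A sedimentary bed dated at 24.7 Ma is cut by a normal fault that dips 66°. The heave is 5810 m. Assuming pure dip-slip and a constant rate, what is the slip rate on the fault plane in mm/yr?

0.578 mm/yr

dip-slip = heave / cos(dip) = 5810 m / cos(66°) = 14280 m
rate = 14280 m / 24.7 Ma = 0.000578 m/yr = 0.578 mm/yr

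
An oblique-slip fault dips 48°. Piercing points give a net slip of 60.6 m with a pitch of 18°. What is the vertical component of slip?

13.9 m

dip-slip = net slip × sin(rake) = 60.6 m × sin(18°) = 18.73 m
throw = dip-slip × sin(dip) = 18.73 × sin(48°) = 13.9 m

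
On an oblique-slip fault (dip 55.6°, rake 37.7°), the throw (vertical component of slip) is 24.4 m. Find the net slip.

48.4 m

dip-slip = throw / sin(dip) = 24.4 / sin(55.6°) = 29.57 m
net slip = dip-slip / sin(rake) = 29.57 / sin(37.7°) = 48.4 m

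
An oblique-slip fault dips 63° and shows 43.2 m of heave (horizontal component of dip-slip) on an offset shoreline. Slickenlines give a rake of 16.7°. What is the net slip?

dip-slip = heave / cos(dip) = 43.2 / cos(63°) = 95.16 m
net slip = dip-slip / sin(rake) = 95.16 / sin(16.7°) = 331 m

331 m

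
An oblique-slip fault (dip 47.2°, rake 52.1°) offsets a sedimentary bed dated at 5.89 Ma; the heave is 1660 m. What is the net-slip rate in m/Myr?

526 m/Myr

dip-slip = heave / cos(dip) = 1660 / cos(47.2°) = 2443 m
net slip = dip-slip / sin(rake) = 2443 / sin(52.1°) = 3096 m
rate = 3096 m / 5.89 Ma = 0.000526 m/yr = 526 m/Myr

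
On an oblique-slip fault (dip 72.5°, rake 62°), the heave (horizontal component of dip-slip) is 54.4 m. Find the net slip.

205 m

dip-slip = heave / cos(dip) = 54.4 / cos(72.5°) = 180.9 m
net slip = dip-slip / sin(rake) = 180.9 / sin(62°) = 205 m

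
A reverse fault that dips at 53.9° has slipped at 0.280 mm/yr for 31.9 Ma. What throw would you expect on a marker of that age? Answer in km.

dip-slip = rate × time = 0.280 mm/yr × 31.9 Ma = 8932 m
throw = dip-slip × sin(dip) = 8932 × sin(53.9°) = 7220 m = 7.22 km

7.22 km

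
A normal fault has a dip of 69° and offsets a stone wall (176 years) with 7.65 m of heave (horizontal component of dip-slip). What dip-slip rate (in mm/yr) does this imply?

121 mm/yr

dip-slip = heave / cos(dip) = 7.65 m / cos(69°) = 21.35 m
rate = 21.35 m / 176 years = 0.121 m/yr = 121 mm/yr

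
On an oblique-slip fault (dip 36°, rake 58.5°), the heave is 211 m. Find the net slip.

dip-slip = heave / cos(dip) = 211 / cos(36°) = 260.8 m
net slip = dip-slip / sin(rake) = 260.8 / sin(58.5°) = 306 m

306 m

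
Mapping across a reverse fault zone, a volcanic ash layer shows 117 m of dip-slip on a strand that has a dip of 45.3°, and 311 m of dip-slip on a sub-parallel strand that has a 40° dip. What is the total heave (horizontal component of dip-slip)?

heave_A = 117 × cos(45.3°) = 82.30 m
heave_B = 311 × cos(40°) = 238.2 m
total = 82.30 + 238.2 = 321 m

321 m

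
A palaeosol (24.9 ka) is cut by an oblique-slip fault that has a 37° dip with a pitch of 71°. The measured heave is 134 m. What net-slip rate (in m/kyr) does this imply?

dip-slip = heave / cos(dip) = 134 / cos(37°) = 167.8 m
net slip = dip-slip / sin(rake) = 167.8 / sin(71°) = 177.5 m
rate = 177.5 m / 24.9 ka = 0.00713 m/yr = 7.13 m/kyr

7.13 m/kyr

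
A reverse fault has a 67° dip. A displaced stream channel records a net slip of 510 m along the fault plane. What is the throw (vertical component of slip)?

469 m

throw = dip-slip × sin(dip) = 510 m × sin(67°) = 469 m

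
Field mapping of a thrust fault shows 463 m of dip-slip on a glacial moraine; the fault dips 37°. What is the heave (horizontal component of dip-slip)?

370 m

heave = dip-slip × cos(dip) = 463 m × cos(37°) = 370 m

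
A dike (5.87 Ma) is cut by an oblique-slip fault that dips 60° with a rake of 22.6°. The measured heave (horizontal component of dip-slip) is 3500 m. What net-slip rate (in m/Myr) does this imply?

dip-slip = heave / cos(dip) = 3500 / cos(60°) = 7000 m
net slip = dip-slip / sin(rake) = 7000 / sin(22.6°) = 18220 m
rate = 18220 m / 5.87 Ma = 0.00310 m/yr = 3100 m/Myr

3100 m/Myr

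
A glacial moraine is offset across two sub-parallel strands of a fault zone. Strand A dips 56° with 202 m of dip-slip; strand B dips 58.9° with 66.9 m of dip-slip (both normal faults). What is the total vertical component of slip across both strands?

throw_A = 202 × sin(56°) = 167.5 m
throw_B = 66.9 × sin(58.9°) = 57.28 m
total = 167.5 + 57.28 = 225 m

225 m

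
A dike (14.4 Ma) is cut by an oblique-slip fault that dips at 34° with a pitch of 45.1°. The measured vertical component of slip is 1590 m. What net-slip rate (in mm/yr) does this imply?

dip-slip = throw / sin(dip) = 1590 / sin(34°) = 2843 m
net slip = dip-slip / sin(rake) = 2843 / sin(45.1°) = 4014 m
rate = 4014 m / 14.4 Ma = 0.000279 m/yr = 0.279 mm/yr

0.279 mm/yr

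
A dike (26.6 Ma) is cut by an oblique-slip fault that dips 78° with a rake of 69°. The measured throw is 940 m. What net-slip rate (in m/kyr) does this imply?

dip-slip = throw / sin(dip) = 940 / sin(78°) = 961 m
net slip = dip-slip / sin(rake) = 961 / sin(69°) = 1029 m
rate = 1029 m / 26.6 Ma = 0.0000387 m/yr = 0.0387 m/kyr

0.0387 m/kyr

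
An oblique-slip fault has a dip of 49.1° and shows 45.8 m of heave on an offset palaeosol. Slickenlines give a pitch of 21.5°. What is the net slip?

191 m

dip-slip = heave / cos(dip) = 45.8 / cos(49.1°) = 69.95 m
net slip = dip-slip / sin(rake) = 69.95 / sin(21.5°) = 191 m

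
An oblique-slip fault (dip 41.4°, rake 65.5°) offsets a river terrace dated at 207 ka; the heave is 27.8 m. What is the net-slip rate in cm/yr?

0.0197 cm/yr

dip-slip = heave / cos(dip) = 27.8 / cos(41.4°) = 37.06 m
net slip = dip-slip / sin(rake) = 37.06 / sin(65.5°) = 40.73 m
rate = 40.73 m / 207 ka = 0.000197 m/yr = 0.0197 cm/yr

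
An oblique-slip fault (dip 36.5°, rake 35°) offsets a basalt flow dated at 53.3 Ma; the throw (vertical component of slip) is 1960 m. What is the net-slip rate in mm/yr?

dip-slip = throw / sin(dip) = 1960 / sin(36.5°) = 3295 m
net slip = dip-slip / sin(rake) = 3295 / sin(35°) = 5745 m
rate = 5745 m / 53.3 Ma = 0.000108 m/yr = 0.108 mm/yr

0.108 mm/yr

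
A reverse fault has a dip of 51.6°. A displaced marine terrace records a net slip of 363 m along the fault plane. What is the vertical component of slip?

284 m

throw = dip-slip × sin(dip) = 363 m × sin(51.6°) = 284 m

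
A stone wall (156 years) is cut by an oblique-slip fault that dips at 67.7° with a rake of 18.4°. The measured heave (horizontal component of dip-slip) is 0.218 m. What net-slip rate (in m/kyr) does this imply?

dip-slip = heave / cos(dip) = 0.218 / cos(67.7°) = 0.5745 m
net slip = dip-slip / sin(rake) = 0.5745 / sin(18.4°) = 1.820 m
rate = 1.820 m / 156 years = 0.0117 m/yr = 11.7 m/kyr

11.7 m/kyr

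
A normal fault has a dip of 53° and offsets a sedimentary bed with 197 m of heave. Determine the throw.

throw = heave × tan(dip) = 197 × tan(53°) = 261 m

261 m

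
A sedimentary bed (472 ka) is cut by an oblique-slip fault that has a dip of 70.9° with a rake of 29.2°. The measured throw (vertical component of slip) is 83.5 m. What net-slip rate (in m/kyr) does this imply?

dip-slip = throw / sin(dip) = 83.5 / sin(70.9°) = 88.36 m
net slip = dip-slip / sin(rake) = 88.36 / sin(29.2°) = 181.1 m
rate = 181.1 m / 472 ka = 0.000384 m/yr = 0.384 m/kyr

0.384 m/kyr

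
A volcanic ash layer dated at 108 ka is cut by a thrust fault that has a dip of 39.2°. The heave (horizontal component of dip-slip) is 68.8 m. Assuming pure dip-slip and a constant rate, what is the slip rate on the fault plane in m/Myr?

822 m/Myr

dip-slip = heave / cos(dip) = 68.8 m / cos(39.2°) = 88.78 m
rate = 88.78 m / 108 ka = 0.000822 m/yr = 822 m/Myr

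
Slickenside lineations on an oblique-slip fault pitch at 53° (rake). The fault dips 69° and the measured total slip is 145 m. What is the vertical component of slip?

108 m

dip-slip = net slip × sin(rake) = 145 m × sin(53°) = 115.8 m
throw = dip-slip × sin(dip) = 115.8 × sin(69°) = 108 m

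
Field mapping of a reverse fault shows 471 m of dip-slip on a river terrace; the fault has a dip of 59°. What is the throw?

404 m

throw = dip-slip × sin(dip) = 471 m × sin(59°) = 404 m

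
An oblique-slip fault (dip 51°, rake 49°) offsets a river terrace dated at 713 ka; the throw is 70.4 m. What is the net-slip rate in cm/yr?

dip-slip = throw / sin(dip) = 70.4 / sin(51°) = 90.59 m
net slip = dip-slip / sin(rake) = 90.59 / sin(49°) = 120 m
rate = 120 m / 713 ka = 0.000168 m/yr = 0.0168 cm/yr

0.0168 cm/yr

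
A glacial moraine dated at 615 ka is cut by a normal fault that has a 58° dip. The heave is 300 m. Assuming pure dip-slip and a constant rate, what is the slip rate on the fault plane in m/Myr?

921 m/Myr

dip-slip = heave / cos(dip) = 300 m / cos(58°) = 566.1 m
rate = 566.1 m / 615 ka = 0.000921 m/yr = 921 m/Myr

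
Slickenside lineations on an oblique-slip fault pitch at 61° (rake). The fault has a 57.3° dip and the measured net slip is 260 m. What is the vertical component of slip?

dip-slip = net slip × sin(rake) = 260 m × sin(61°) = 227.4 m
throw = dip-slip × sin(dip) = 227.4 × sin(57.3°) = 191 m

191 m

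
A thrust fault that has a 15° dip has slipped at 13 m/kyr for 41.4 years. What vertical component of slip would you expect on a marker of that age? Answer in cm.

dip-slip = rate × time = 13 m/kyr × 41.4 years = 0.5382 m
throw = dip-slip × sin(dip) = 0.5382 × sin(15°) = 0.139 m = 13.9 cm

13.9 cm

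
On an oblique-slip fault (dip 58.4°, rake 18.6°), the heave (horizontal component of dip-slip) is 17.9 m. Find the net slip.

107 m

dip-slip = heave / cos(dip) = 17.9 / cos(58.4°) = 34.16 m
net slip = dip-slip / sin(rake) = 34.16 / sin(18.6°) = 107 m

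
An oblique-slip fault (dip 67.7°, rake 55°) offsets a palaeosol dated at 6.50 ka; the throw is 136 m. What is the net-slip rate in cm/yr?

dip-slip = throw / sin(dip) = 136 / sin(67.7°) = 147 m
net slip = dip-slip / sin(rake) = 147 / sin(55°) = 179.4 m
rate = 179.4 m / 6.50 ka = 0.0276 m/yr = 2.76 cm/yr

2.76 cm/yr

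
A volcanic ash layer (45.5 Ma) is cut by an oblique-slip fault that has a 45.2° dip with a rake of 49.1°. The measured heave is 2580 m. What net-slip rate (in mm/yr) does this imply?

dip-slip = heave / cos(dip) = 2580 / cos(45.2°) = 3661 m
net slip = dip-slip / sin(rake) = 3661 / sin(49.1°) = 4844 m
rate = 4844 m / 45.5 Ma = 0.000106 m/yr = 0.106 mm/yr

0.106 mm/yr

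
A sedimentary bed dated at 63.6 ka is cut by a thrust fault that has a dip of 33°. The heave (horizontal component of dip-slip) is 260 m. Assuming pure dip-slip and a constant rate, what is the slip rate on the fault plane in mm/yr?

4.87 mm/yr

dip-slip = heave / cos(dip) = 260 m / cos(33°) = 310 m
rate = 310 m / 63.6 ka = 0.00487 m/yr = 4.87 mm/yr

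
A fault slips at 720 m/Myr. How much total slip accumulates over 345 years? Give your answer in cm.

slip = rate × time = 720 m/Myr × 345 years = 0.248 m = 24.8 cm

24.8 cm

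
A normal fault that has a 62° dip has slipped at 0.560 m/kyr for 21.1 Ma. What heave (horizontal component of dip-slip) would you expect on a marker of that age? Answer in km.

5.55 km

dip-slip = rate × time = 0.560 m/kyr × 21.1 Ma = 11820 m
heave = dip-slip × cos(dip) = 11820 × cos(62°) = 5550 m = 5.55 km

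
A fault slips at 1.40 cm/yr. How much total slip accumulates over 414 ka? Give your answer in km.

5.80 km

slip = rate × time = 1.40 cm/yr × 414 ka = 5800 m = 5.80 km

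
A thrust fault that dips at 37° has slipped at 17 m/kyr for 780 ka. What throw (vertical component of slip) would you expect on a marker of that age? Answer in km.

dip-slip = rate × time = 17 m/kyr × 780 ka = 13260 m
throw = dip-slip × sin(dip) = 13260 × sin(37°) = 7980 m = 7.98 km

7.98 km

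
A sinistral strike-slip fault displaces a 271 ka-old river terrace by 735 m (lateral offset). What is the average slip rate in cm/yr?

0.271 cm/yr

rate = 735 m / 271 ka = 0.00271 m/yr = 0.271 cm/yr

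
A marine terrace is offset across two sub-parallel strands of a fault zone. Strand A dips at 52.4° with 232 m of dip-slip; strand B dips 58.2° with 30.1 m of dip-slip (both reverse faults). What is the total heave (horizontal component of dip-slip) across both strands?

heave_A = 232 × cos(52.4°) = 141.6 m
heave_B = 30.1 × cos(58.2°) = 15.86 m
total = 141.6 + 15.86 = 157 m

157 m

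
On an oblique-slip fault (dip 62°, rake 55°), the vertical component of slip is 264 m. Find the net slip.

dip-slip = throw / sin(dip) = 264 / sin(62°) = 299 m
net slip = dip-slip / sin(rake) = 299 / sin(55°) = 365 m

365 m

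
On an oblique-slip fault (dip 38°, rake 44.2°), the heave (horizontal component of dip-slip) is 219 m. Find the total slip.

dip-slip = heave / cos(dip) = 219 / cos(38°) = 277.9 m
net slip = dip-slip / sin(rake) = 277.9 / sin(44.2°) = 399 m

399 m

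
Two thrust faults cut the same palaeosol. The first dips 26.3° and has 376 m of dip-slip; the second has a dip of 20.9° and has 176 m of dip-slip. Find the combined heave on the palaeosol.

501 m

heave_A = 376 × cos(26.3°) = 337.1 m
heave_B = 176 × cos(20.9°) = 164.4 m
total = 337.1 + 164.4 = 501 m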